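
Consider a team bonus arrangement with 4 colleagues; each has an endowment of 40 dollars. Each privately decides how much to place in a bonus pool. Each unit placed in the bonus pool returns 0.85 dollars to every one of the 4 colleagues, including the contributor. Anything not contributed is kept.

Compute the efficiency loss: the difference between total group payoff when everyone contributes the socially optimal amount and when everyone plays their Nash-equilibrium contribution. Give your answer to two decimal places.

The private return per contributed unit is 0.85 < 1, so contributing 0 is dominant for every player. At the Nash equilibrium everyone keeps their 40, and the group total is 4 × 40 = 160.
Each contributed unit returns 3.400 to the group as a whole (0.85 to each of 4 players), which exceeds 1, so the social optimum is full contribution: group total = 3.400 × 160 = 544.00.
Efficiency loss = 544.00 − 160 = 384.00.

384.00 dollars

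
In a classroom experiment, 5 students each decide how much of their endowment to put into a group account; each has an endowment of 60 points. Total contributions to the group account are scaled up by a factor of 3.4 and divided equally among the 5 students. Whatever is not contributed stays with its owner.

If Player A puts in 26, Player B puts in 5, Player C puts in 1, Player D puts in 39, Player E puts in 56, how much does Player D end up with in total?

Total contributed: 26 + 5 + 1 + 39 + 56 = 127.
Each receives 3.4 × 127 / 5 = 86.36 from the group account.
Player D keeps 60 − 39 = 21, so Player D's payoff is 21 + 86.36 = 107.36.

107.36 points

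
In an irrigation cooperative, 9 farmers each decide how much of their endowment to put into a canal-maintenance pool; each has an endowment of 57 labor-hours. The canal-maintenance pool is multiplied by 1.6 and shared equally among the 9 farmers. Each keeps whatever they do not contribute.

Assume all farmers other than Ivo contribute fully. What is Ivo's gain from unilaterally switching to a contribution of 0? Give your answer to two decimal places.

46.87 labor-hours

Switching from a contribution of 57 to 0 lets Ivo keep an extra 57 labor-hours, but lowers the canal-maintenance pool by 57, which costs Ivo their own share of that drop: 1.6/9 × 57 = 10.13.
Net gain = 57 − 10.13 = 46.87. The private return per contributed unit (0.1778) is below 1, so free-riding is indeed the best response regardless of what the others do.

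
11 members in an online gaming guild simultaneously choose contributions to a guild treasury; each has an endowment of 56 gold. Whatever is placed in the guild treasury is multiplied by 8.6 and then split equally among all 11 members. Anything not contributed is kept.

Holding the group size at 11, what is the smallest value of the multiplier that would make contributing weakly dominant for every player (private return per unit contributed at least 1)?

11

A contributed unit returns (multiplier)/11 to its contributor.
This reaches 1 exactly when the multiplier is 11.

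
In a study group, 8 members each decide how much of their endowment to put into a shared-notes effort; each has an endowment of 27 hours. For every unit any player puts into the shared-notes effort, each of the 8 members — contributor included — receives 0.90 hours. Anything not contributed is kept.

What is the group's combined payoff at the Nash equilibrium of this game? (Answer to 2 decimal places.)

The private return per contributed unit is 0.90 < 1, so contributing 0 is dominant for every player. At the Nash equilibrium everyone keeps their 27, and the group total is 8 × 27 = 216.

216.00 hours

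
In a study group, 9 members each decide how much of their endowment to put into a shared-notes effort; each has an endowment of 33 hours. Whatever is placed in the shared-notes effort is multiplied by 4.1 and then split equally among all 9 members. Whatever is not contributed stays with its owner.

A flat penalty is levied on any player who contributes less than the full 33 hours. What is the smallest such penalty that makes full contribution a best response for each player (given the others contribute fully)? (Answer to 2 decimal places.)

17.97 hours

Given the others contribute fully, the best deviation is to contribute 0 (any partial contribution still incurs the fine and gives up units whose private return 0.4556 is below 1).
Deviating from 33 to 0 saves 33 hours but forfeits the deviator's share of the drop in the shared-notes effort: 4.1/9 × 33 = 15.03.
So the deviation gain is 33 − 15.03 = 17.97, and the fine must be at least 17.97 hours to wipe it out.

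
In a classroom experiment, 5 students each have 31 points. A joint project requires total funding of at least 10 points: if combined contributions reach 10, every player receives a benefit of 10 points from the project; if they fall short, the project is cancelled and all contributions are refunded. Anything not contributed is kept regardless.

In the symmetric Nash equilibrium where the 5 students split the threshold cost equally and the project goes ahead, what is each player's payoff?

39 points

Equal share of the threshold: 10/5 = 2.
At this profile no one gains by cutting their contribution: any cut drops the total below 10, the project is cancelled, contributions are refunded, and the deviator ends with 31, which is less than 31 − 2 + 10 = 39. Contributing more than 2 just wastes the excess. So contributing exactly 2 is a best response.
Each player's payoff: 31 − 2 + 10 = 39.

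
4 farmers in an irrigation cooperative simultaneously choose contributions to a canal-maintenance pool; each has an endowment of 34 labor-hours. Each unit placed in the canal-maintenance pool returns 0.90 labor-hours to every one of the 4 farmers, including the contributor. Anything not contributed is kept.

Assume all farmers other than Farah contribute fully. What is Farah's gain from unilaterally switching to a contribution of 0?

3.40 labor-hours

Switching from a contribution of 34 to 0 lets Farah keep an extra 34 labor-hours, but lowers the canal-maintenance pool by 34, which costs Farah their own share of that drop: 0.90 × 34 = 30.60.
Net gain = 34 − 30.60 = 3.40. The private return per contributed unit (0.90) is below 1, so free-riding is indeed the best response regardless of what the others do.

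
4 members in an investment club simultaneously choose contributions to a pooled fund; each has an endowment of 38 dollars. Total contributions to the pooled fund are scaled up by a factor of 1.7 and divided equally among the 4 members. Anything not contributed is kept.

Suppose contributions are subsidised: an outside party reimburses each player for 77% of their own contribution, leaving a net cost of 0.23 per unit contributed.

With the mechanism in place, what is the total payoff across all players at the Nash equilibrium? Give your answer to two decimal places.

The effective private return per unit is now (1.7/4) / 0.23 = 1.8478 > 1, so every player's dominant strategy flips to full contribution.
So the Nash equilibrium is full contribution by all 4; the group earns 4 × (38 × 0.77 + 1.7 × 38) = 375.44.

375.44 dollars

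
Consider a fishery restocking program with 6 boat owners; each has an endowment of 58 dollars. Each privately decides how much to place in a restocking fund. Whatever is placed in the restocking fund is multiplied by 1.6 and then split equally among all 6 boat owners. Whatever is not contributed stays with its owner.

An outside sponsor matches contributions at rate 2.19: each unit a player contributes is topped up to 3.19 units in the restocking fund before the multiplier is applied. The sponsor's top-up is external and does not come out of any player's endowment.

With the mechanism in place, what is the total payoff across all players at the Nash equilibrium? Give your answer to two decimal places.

348.00 dollars

With the mechanism, a contributed unit returns 1.6 × 3.19 / 6 = 0.8507 per unit of net cost — still below 1 — so contributing 0 remains dominant for every player.
Everyone keeps their endowment and the group total is 6 × 58 = 348.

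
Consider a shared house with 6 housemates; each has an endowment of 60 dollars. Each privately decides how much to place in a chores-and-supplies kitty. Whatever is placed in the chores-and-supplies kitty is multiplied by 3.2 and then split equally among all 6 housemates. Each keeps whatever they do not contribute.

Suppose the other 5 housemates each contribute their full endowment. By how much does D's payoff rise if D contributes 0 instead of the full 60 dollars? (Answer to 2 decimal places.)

Switching from a contribution of 60 to 0 lets D keep an extra 60 dollars, but lowers the chores-and-supplies kitty by 60, which costs D their own share of that drop: 3.2/6 × 60 = 32.00.
Net gain = 60 − 32.00 = 28.00. The private return per contributed unit (0.5333) is below 1, so free-riding is indeed the best response regardless of what the others do.

28.00 dollars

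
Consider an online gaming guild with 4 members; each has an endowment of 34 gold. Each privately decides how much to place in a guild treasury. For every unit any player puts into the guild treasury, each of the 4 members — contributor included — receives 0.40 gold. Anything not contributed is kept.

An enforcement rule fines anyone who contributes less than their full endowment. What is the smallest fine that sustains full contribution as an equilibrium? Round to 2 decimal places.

Given the others contribute fully, the best deviation is to contribute 0 (any partial contribution still incurs the fine and gives up units whose private return 0.40 is below 1).
Deviating from 34 to 0 saves 34 gold but forfeits the deviator's share of the drop in the guild treasury: 0.40 × 34 = 13.60.
So the deviation gain is 34 − 13.60 = 20.40, and the fine must be at least 20.40 gold to wipe it out.

20.40 gold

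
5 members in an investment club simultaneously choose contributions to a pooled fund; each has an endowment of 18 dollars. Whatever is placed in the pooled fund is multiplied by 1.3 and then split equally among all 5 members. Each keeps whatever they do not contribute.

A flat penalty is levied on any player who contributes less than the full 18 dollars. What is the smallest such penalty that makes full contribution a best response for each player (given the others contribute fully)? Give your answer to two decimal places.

13.32 dollars

Given the others contribute fully, the best deviation is to contribute 0 (any partial contribution still incurs the fine and gives up units whose private return 0.2600 is below 1).
Deviating from 18 to 0 saves 18 dollars but forfeits the deviator's share of the drop in the pooled fund: 1.3/5 × 18 = 4.68.
So the deviation gain is 18 − 4.68 = 13.32, and the fine must be at least 13.32 dollars to wipe it out.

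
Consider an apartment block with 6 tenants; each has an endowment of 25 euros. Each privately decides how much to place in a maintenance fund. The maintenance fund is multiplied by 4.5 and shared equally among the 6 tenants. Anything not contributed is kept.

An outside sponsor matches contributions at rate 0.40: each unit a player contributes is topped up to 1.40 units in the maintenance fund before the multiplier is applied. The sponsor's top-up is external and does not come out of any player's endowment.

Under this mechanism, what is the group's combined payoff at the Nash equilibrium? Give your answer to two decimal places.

945.00 euros

With the mechanism, a contributed unit returns 4.5 × 1.40 / 6 = 1.0500 per unit of net cost to the contributor — now above 1 — so contributing fully is weakly dominant for every player.
At the Nash equilibrium everyone contributes 25. Group total payoff = 4.5 × 1.40 × 150 = 945.00.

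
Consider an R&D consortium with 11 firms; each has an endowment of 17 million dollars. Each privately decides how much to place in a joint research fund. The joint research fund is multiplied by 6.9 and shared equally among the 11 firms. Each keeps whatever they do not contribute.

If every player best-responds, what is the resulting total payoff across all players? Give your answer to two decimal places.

Each contributed unit returns 6.9/11 = 0.6273 to its contributor — below 1 — so contributing 0 is dominant for every player. At the Nash equilibrium everyone keeps their 17, and the group total is 11 × 17 = 187.

187.00 million dollars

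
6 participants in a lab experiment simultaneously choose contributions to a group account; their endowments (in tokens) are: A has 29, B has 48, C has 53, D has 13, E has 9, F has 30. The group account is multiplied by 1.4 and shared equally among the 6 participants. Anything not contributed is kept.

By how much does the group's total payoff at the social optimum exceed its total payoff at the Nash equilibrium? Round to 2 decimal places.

The private return per contributed unit is 1.4/6 = 0.2333 < 1 for every player regardless of endowment, so the Nash equilibrium is zero contribution and the group total is Σ E_j = 29 + 48 + 53 + 13 + 9 + 30 = 182.
Each contributed unit returns 1.400 to the group, so the social optimum is full contribution by everyone: group total = 1.400 × 182 = 254.80.
Efficiency loss = (1.400 − 1) × 182 = 72.80.

72.80 tokens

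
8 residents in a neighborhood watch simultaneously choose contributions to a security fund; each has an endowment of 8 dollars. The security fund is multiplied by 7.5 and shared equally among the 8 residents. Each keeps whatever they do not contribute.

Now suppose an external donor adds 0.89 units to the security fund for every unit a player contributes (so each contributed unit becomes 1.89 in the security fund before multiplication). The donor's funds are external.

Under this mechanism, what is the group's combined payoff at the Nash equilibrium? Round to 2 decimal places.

907.20 dollars

Under the mechanism each unit contributed yields 7.5 × 1.89 / 8 = 1.7719 back to its contributor per unit of net cost, which exceeds 1, making full contribution the dominant choice for everyone.
So the Nash equilibrium is full contribution by all 8; the group earns 7.5 × 1.89 × 64 = 907.20.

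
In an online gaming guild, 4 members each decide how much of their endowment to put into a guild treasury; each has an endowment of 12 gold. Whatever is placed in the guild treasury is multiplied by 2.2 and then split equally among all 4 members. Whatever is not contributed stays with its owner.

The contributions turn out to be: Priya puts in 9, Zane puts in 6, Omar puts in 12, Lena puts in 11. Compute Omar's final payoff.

20.90 gold

Total contributed: 9 + 6 + 12 + 11 = 38.
Each receives 2.2 × 38 / 4 = 20.90 from the guild treasury.
Omar keeps 12 − 12 = 0, so Omar's payoff is 0 + 20.90 = 20.90.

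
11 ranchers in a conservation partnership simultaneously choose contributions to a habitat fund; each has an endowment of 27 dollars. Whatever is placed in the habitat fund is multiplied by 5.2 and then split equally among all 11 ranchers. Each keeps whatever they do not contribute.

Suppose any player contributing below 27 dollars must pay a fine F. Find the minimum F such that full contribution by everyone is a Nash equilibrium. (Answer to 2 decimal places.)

14.24 dollars

Given the others contribute fully, the best deviation is to contribute 0 (any partial contribution still incurs the fine and gives up units whose private return 0.4727 is below 1).
Deviating from 27 to 0 saves 27 dollars but forfeits the deviator's share of the drop in the habitat fund: 5.2/11 × 27 = 12.76.
So the deviation gain is 27 − 12.76 = 14.24, and the fine must be at least 14.24 dollars to wipe it out.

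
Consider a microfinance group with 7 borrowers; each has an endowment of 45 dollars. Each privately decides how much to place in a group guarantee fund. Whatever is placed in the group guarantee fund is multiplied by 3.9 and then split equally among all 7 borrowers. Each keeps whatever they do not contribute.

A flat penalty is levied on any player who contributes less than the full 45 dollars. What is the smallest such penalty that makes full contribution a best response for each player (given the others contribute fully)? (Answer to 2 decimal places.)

Given the others contribute fully, the best deviation is to contribute 0 (any partial contribution still incurs the fine and gives up units whose private return 0.5571 is below 1).
Deviating from 45 to 0 saves 45 dollars but forfeits the deviator's share of the drop in the group guarantee fund: 3.9/7 × 45 = 25.07.
So the deviation gain is 45 − 25.07 = 19.93, and the fine must be at least 19.93 dollars to wipe it out.

19.93 dollars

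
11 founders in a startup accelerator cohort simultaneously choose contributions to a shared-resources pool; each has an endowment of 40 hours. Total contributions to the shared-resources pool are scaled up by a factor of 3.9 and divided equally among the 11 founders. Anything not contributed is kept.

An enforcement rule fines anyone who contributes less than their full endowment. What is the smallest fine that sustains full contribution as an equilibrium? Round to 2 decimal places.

Given the others contribute fully, the best deviation is to contribute 0 (any partial contribution still incurs the fine and gives up units whose private return 0.3545 is below 1).
Deviating from 40 to 0 saves 40 hours but forfeits the deviator's share of the drop in the shared-resources pool: 3.9/11 × 40 = 14.18.
So the deviation gain is 40 − 14.18 = 25.82, and the fine must be at least 25.82 hours to wipe it out.

25.82 hours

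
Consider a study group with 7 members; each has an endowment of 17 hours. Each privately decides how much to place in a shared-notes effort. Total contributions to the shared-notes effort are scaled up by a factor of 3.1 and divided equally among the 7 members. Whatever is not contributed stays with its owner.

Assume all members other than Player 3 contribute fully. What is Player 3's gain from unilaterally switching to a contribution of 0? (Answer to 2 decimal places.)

Switching from a contribution of 17 to 0 lets Player 3 keep an extra 17 hours, but lowers the shared-notes effort by 17, which costs Player 3 their own share of that drop: 3.1/7 × 17 = 7.53.
Net gain = 17 − 7.53 = 9.47. The private return per contributed unit (0.4429) is below 1, so free-riding is indeed the best response regardless of what the others do.

9.47 hours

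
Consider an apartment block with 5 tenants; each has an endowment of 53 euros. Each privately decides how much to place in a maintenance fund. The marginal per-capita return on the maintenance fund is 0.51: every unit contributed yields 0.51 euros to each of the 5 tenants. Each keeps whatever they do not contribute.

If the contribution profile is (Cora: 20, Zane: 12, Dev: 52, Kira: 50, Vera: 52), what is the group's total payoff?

Total contributed: 20 + 12 + 52 + 50 + 52 = 186; total kept: 5 × 53 − 186 = 79.
The maintenance fund pays out 0.51 × 5 × 186 = 474.30 in aggregate.
Group total = 79 + 474.30 = 553.30.

553.30 euros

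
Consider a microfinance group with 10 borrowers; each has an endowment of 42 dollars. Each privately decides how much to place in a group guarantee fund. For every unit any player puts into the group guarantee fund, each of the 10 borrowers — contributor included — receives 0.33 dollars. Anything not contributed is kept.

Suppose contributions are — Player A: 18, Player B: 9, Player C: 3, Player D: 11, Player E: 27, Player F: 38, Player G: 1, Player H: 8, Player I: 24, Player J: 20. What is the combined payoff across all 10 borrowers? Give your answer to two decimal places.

785.70 dollars

Total contributed: 18 + 9 + 3 + 11 + 27 + 38 + 1 + 8 + 24 + 20 = 159; total kept: 10 × 42 − 159 = 261.
The group guarantee fund pays out 0.33 × 10 × 159 = 524.70 in aggregate.
Group total = 261 + 524.70 = 785.70.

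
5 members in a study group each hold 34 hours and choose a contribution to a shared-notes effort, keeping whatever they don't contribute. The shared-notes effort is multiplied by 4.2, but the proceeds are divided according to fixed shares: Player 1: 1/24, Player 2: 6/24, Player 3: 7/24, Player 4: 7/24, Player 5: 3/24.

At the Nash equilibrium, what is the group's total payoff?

496.40 hours

A player with share s gets back 4.2·s per unit contributed, so full contribution is dominant for anyone with s > 1/4.2 = 0.2381 and zero contribution is dominant for anyone below.
Player 2, Player 3 and Player 4 are above the threshold, contributing 34 each; the remaining 2 contribute 0. Total contributed: 102.
The shared-notes effort pays out 4.2 × 102 = 428.40 in total (split across the unequal shares, but the aggregate is all that matters for the group sum).
The 2 free-riders keep 34 each, adding 68. Group total = 68 + 428.40 = 496.40.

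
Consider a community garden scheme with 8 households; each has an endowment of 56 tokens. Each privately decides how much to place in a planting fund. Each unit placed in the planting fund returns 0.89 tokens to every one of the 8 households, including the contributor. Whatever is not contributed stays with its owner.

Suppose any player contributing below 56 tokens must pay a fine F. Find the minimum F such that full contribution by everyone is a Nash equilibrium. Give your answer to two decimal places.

Given the others contribute fully, the best deviation is to contribute 0 (any partial contribution still incurs the fine and gives up units whose private return 0.89 is below 1).
Deviating from 56 to 0 saves 56 tokens but forfeits the deviator's share of the drop in the planting fund: 0.89 × 56 = 49.84.
So the deviation gain is 56 − 49.84 = 6.16, and the fine must be at least 6.16 tokens to wipe it out.

6.16 tokens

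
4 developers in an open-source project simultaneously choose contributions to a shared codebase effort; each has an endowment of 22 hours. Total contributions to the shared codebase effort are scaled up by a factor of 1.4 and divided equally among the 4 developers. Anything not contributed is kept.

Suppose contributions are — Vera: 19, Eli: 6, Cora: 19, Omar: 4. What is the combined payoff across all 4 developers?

107.20 hours

Total contributed: 19 + 6 + 19 + 4 = 48; total kept: 4 × 22 − 48 = 40.
The shared codebase effort pays out 1.4 × 48 = 67.20 in aggregate.
Group total = 40 + 67.20 = 107.20.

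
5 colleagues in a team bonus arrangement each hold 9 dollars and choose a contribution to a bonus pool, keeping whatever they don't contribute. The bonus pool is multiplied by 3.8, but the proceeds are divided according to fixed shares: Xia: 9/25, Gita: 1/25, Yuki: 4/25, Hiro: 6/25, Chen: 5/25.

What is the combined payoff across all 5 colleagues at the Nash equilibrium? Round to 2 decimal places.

For player j, contributing a unit is worthwhile iff 3.8 × (j's share) ≥ 1, i.e. iff j's share is at least 0.2632.
Only Xia (9/25) clears that bar, contributing 9; the remaining 4 contribute 0. Total contributed: 9.
The bonus pool pays out 3.8 × 9 = 34.20 in total (split across the unequal shares, but the aggregate is all that matters for the group sum).
The 4 free-riders keep 9 each, adding 36. Group total = 36 + 34.20 = 70.20.

70.20 dollars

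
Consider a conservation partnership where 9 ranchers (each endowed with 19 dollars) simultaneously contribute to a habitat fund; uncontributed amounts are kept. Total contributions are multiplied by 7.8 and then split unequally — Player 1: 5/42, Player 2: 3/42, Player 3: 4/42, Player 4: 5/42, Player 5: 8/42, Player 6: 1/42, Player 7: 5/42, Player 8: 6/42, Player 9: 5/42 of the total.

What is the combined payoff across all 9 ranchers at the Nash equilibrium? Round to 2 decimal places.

For player j, contributing a unit is worthwhile iff 7.8 × (j's share) ≥ 1, i.e. iff j's share is at least 0.1282.
The shares above 0.1282 belong to Player 5 and Player 8, contributing 19 each; the remaining 7 contribute 0. Total contributed: 38.
The habitat fund pays out 7.8 × 38 = 296.40 in total (split across the unequal shares, but the aggregate is all that matters for the group sum).
The 7 free-riders keep 19 each, adding 133. Group total = 133 + 296.40 = 429.40.

429.40 dollars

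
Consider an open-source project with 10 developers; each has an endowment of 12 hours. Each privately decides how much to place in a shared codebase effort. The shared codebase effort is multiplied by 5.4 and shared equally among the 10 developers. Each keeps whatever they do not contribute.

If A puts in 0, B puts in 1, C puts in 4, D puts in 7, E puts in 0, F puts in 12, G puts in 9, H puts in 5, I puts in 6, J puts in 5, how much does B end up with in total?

Total contributed: 0 + 1 + 4 + 7 + 0 + 12 + 9 + 5 + 6 + 5 = 49.
Each receives 5.4 × 49 / 10 = 26.46 from the shared codebase effort.
B keeps 12 − 1 = 11, so B's payoff is 11 + 26.46 = 37.46.

37.46 hours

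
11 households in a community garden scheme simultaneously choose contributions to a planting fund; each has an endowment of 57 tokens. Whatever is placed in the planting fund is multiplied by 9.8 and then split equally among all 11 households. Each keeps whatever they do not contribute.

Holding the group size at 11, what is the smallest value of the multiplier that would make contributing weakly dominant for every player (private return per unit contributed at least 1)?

A contributed unit returns (multiplier)/11 to its contributor.
This reaches 1 exactly when the multiplier is 11.

11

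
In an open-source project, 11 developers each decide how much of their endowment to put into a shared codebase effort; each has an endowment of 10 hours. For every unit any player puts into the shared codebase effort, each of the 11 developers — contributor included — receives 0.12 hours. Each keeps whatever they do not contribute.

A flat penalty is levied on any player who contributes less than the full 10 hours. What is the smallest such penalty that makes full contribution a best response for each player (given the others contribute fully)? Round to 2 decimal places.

Given the others contribute fully, the best deviation is to contribute 0 (any partial contribution still incurs the fine and gives up units whose private return 0.12 is below 1).
Deviating from 10 to 0 saves 10 hours but forfeits the deviator's share of the drop in the shared codebase effort: 0.12 × 10 = 1.20.
So the deviation gain is 10 − 1.20 = 8.80, and the fine must be at least 8.80 hours to wipe it out.

8.80 hours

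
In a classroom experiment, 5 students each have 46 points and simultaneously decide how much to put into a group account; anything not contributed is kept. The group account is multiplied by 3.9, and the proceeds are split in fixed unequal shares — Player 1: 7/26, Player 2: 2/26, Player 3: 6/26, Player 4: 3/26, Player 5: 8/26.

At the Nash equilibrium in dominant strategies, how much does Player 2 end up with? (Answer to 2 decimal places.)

73.60 points

A player with share s gets back 3.9·s per unit contributed, so full contribution is dominant for anyone with s > 1/3.9 = 0.2564 and zero contribution is dominant for anyone below.
Player 1 and Player 5 clear that bar, contributing 46 each; the remaining 3 contribute 0. Total contributed: 92.
Player 2 keeps 46 and receives 3.9 × 92 × 2/26 = 27.60 from the group account, for a payoff of 73.60.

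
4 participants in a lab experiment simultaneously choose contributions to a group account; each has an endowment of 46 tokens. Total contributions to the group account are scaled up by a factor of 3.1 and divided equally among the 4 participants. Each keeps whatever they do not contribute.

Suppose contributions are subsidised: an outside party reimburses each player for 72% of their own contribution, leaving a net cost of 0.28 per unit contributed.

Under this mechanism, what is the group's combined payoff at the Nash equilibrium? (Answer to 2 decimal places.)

Under the mechanism each unit contributed yields (3.1/4) / 0.28 = 2.7679 back to its contributor per unit of net cost, which exceeds 1, making full contribution the dominant choice for everyone.
At the Nash equilibrium everyone contributes 46. Group total payoff = 4 × (46 × 0.72 + 3.1 × 46) = 702.88.

702.88 tokens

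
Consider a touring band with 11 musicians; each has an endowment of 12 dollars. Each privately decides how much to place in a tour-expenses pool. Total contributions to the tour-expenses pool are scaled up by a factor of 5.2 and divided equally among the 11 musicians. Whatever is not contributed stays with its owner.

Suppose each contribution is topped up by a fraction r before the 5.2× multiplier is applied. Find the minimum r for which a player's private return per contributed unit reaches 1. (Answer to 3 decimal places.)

With matching at rate r, one contributed unit becomes (1 + r) in the tour-expenses pool and returns 5.2 × (1 + r) / 11 to the contributor.
Setting this equal to 1: 1 + r = 11/5.2 = 2.1154.
So the minimum matching rate is r = 2.1154 − 1 = 1.115.

1.115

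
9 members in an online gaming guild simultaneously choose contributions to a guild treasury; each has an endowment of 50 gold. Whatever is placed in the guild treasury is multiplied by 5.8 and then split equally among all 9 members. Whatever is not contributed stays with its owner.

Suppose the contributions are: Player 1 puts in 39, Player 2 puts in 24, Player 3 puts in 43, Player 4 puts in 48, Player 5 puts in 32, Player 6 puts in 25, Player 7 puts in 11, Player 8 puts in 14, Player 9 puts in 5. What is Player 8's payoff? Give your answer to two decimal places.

Total contributed: 39 + 24 + 43 + 48 + 32 + 25 + 11 + 14 + 5 = 241.
Each receives 5.8 × 241 / 9 = 155.31 from the guild treasury.
Player 8 keeps 50 − 14 = 36, so Player 8's payoff is 36 + 155.31 = 191.31.

191.31 gold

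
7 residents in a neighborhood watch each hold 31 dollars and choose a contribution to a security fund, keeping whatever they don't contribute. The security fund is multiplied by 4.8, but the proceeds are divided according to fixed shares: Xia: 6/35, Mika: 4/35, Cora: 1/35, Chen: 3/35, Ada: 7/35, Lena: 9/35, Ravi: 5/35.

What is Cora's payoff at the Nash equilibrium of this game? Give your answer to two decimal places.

Each unit j contributes comes back to j as 4.8 × (j's share), so j prefers to contribute only if that share exceeds 1/4.8 = 0.2083; otherwise keeping the unit dominates.
The only share above 0.2083 is Lena's 9/35, contributing 31; the remaining 6 contribute 0. Total contributed: 31.
Cora keeps 31 and receives 4.8 × 31 × 1/35 = 4.25 from the security fund, for a payoff of 35.25.

35.25 dollars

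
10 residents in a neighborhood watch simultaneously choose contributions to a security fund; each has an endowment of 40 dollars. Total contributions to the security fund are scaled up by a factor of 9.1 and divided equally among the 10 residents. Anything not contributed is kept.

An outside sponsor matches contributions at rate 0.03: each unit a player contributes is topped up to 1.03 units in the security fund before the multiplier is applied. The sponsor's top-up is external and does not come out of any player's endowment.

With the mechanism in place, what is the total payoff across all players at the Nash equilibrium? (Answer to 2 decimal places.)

400.00 dollars

With the mechanism, a contributed unit returns 9.1 × 1.03 / 10 = 0.9373 per unit of net cost — still below 1 — so contributing 0 remains dominant for every player.
At the Nash equilibrium no one contributes; group total payoff = 10 × 40 = 400.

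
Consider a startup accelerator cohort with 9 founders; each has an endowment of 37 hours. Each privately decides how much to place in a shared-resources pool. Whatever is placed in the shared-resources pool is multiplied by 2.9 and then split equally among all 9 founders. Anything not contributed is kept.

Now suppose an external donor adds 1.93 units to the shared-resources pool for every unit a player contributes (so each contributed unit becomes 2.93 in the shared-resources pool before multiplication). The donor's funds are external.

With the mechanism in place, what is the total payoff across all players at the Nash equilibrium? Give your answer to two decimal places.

With the mechanism, a contributed unit returns 2.9 × 2.93 / 9 = 0.9441 per unit of net cost — still below 1 — so contributing 0 remains dominant for every player.
At the Nash equilibrium no one contributes; group total payoff = 9 × 37 = 333.

333.00 hours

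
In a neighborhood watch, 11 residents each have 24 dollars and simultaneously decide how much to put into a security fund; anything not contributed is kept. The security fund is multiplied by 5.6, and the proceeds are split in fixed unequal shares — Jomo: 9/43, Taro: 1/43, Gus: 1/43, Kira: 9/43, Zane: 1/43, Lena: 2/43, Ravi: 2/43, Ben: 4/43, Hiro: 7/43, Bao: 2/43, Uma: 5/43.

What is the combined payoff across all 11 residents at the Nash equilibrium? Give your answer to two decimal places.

484.80 dollars

A player with share s gets back 5.6·s per unit contributed, so full contribution is dominant for anyone with s > 1/5.6 = 0.1786 and zero contribution is dominant for anyone below.
The shares above 0.1786 belong to Jomo and Kira, contributing 24 each; the remaining 9 contribute 0. Total contributed: 48.
The security fund pays out 5.6 × 48 = 268.80 in total (split across the unequal shares, but the aggregate is all that matters for the group sum).
The 9 free-riders keep 24 each, adding 216. Group total = 216 + 268.80 = 484.80.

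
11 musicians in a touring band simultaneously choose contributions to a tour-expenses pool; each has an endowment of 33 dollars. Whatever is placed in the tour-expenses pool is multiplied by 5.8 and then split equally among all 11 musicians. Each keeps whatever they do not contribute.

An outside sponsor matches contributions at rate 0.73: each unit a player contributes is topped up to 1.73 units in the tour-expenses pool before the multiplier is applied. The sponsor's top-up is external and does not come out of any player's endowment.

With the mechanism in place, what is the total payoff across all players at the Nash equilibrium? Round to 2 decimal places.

363.00 dollars

With the mechanism, a contributed unit returns 5.8 × 1.73 / 11 = 0.9122 per unit of net cost — still below 1 — so contributing 0 remains dominant for every player.
At the Nash equilibrium no one contributes; group total payoff = 11 × 33 = 363.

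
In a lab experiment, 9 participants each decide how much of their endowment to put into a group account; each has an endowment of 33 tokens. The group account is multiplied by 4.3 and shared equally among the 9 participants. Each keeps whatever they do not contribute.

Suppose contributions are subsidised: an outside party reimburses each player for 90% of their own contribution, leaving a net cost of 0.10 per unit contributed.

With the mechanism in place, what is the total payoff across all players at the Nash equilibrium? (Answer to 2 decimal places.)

With the mechanism, a contributed unit returns (4.3/9) / 0.10 = 4.7778 per unit of net cost to the contributor — now above 1 — so contributing fully is weakly dominant for every player.
So the Nash equilibrium is full contribution by all 9; the group earns 9 × (33 × 0.90 + 4.3 × 33) = 1544.40.

1544.40 tokens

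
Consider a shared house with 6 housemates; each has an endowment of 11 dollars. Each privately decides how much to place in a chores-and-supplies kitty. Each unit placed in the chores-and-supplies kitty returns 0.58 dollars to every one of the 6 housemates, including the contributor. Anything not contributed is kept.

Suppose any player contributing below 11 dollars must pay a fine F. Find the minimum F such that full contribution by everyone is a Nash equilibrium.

Given the others contribute fully, the best deviation is to contribute 0 (any partial contribution still incurs the fine and gives up units whose private return 0.58 is below 1).
Deviating from 11 to 0 saves 11 dollars but forfeits the deviator's share of the drop in the chores-and-supplies kitty: 0.58 × 11 = 6.38.
So the deviation gain is 11 − 6.38 = 4.62, and the fine must be at least 4.62 dollars to wipe it out.

4.62 dollars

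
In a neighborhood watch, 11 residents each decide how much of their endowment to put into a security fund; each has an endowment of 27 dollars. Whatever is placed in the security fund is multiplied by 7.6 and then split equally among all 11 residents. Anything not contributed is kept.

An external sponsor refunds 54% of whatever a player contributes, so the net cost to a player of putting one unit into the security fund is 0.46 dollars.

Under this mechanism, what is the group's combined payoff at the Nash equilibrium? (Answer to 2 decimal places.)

2417.58 dollars

Under the mechanism each unit contributed yields (7.6/11) / 0.46 = 1.5020 back to its contributor per unit of net cost, which exceeds 1, making full contribution the dominant choice for everyone.
So the Nash equilibrium is full contribution by all 11; the group earns 11 × (27 × 0.54 + 7.6 × 27) = 2417.58.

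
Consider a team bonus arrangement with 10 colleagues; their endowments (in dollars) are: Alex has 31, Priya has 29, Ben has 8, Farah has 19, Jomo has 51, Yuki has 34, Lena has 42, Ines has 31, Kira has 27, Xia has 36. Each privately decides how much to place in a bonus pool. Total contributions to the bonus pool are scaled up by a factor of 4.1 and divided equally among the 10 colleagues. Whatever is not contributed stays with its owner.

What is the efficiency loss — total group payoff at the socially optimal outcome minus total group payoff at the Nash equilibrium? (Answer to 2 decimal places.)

954.80 dollars

The private return per contributed unit is 4.1/10 = 0.4100 < 1 for every player regardless of endowment, so the Nash equilibrium is zero contribution and the group total is Σ E_j = 31 + 29 + 8 + 19 + 51 + 34 + 42 + 31 + 27 + 36 = 308.
Each contributed unit returns 4.100 to the group, so the social optimum is full contribution by everyone: group total = 4.100 × 308 = 1262.80.
Efficiency loss = (4.100 − 1) × 308 = 954.80.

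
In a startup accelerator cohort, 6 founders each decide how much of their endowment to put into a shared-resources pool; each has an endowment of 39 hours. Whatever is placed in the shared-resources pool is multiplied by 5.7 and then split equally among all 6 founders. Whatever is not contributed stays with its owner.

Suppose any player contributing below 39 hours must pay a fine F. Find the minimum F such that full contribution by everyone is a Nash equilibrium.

Given the others contribute fully, the best deviation is to contribute 0 (any partial contribution still incurs the fine and gives up units whose private return 0.9500 is below 1).
Deviating from 39 to 0 saves 39 hours but forfeits the deviator's share of the drop in the shared-resources pool: 5.7/6 × 39 = 37.05.
So the deviation gain is 39 − 37.05 = 1.95, and the fine must be at least 1.95 hours to wipe it out.

1.95 hours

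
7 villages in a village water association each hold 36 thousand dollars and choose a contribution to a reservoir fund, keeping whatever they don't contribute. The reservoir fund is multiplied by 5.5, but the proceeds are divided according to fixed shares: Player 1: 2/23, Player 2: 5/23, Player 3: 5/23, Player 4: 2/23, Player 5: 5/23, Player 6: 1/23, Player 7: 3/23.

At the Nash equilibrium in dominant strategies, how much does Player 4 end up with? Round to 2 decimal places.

For player j, contributing a unit is worthwhile iff 5.5 × (j's share) ≥ 1, i.e. iff j's share is at least 0.1818.
The shares above 0.1818 belong to Player 2, Player 3 and Player 5, contributing 36 each; the remaining 4 contribute 0. Total contributed: 108.
Player 4 keeps 36 and receives 5.5 × 108 × 2/23 = 51.65 from the reservoir fund, for a payoff of 87.65.

87.65 thousand dollars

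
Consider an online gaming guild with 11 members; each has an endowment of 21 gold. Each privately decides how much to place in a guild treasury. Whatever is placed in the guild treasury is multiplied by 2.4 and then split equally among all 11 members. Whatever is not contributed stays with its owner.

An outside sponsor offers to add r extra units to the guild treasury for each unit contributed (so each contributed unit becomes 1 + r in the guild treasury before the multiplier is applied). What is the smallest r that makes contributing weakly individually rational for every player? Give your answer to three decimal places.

3.583

With matching at rate r, one contributed unit becomes (1 + r) in the guild treasury and returns 2.4 × (1 + r) / 11 to the contributor.
Setting this equal to 1: 1 + r = 11/2.4 = 4.5833.
So the minimum matching rate is r = 4.5833 − 1 = 3.583.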